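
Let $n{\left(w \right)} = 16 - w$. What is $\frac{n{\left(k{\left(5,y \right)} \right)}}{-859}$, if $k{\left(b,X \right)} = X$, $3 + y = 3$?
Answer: $- \frac{16}{859} \approx -0.018626$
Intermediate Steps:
$y = 0$ ($y = -3 + 3 = 0$)
$\frac{n{\left(k{\left(5,y \right)} \right)}}{-859} = \frac{16 - 0}{-859} = \left(16 + 0\right) \left(- \frac{1}{859}\right) = 16 \left(- \frac{1}{859}\right) = - \frac{16}{859}$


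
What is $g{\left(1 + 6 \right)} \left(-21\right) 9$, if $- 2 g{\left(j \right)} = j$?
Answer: $\frac{1323}{2} \approx 661.5$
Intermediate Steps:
$g{\left(j \right)} = - \frac{j}{2}$
$g{\left(1 + 6 \right)} \left(-21\right) 9 = - \frac{1 + 6}{2} \left(-21\right) 9 = \left(- \frac{1}{2}\right) 7 \left(-21\right) 9 = \left(- \frac{7}{2}\right) \left(-21\right) 9 = \frac{147}{2} \cdot 9 = \frac{1323}{2}$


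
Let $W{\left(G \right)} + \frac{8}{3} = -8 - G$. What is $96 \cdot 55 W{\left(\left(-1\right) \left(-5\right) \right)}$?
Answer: $-82720$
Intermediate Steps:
$W{\left(G \right)} = - \frac{32}{3} - G$ ($W{\left(G \right)} = - \frac{8}{3} - \left(8 + G\right) = - \frac{32}{3} - G$)
$96 \cdot 55 W{\left(\left(-1\right) \left(-5\right) \right)} = 96 \cdot 55 \left(- \frac{32}{3} - \left(-1\right) \left(-5\right)\right) = 5280 \left(- \frac{32}{3} - 5\right) = 5280 \left(- \frac{47}{3}\right) = -82720$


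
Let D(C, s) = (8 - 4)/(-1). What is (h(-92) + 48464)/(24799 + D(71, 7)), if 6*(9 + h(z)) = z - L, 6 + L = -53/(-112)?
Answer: 6510415/3332448 ≈ 1.9536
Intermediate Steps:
D(C, s) = -4 (D(C, s) = 4*(-1) = -4)
L = -619/112 (L = -6 - 53/(-112) = -6 - 53*(-1/112) = -6 + 53/112 = -619/112 ≈ -5.5268)
h(z) = -5429/672 + z/6 (h(z) = -9 + (z - 1*(-619/112))/6 = -9 + (z + 619/112)/6 = -9 + (619/112 + z)/6 = -9 + (619/672 + z/6) = -5429/672 + z/6)
(h(-92) + 48464)/(24799 + D(71, 7)) = ((-5429/672 + (1/6)*(-92)) + 48464)/(24799 - 4) = ((-5429/672 - 46/3) + 48464)/24795 = (-15733/672 + 48464)*(1/24795) = (32552075/672)*(1/24795) = 6510415/3332448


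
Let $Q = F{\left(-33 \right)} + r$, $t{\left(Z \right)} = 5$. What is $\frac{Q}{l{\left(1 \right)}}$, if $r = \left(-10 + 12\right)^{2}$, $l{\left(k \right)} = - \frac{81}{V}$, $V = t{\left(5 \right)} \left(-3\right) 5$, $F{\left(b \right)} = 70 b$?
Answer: $- \frac{57650}{27} \approx -2135.2$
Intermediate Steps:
$V = -75$ ($V = 5 \left(-3\right) 5 = \left(-15\right) 5 = -75$)
$l{\left(k \right)} = \frac{27}{25}$ ($l{\left(k \right)} = - \frac{81}{-75} = \left(-81\right) \left(- \frac{1}{75}\right) = \frac{27}{25}$)
$r = 4$ ($r = 2^{2} = 4$)
$Q = -2306$ ($Q = 70 \left(-33\right) + 4 = -2310 + 4 = -2306$)
$\frac{Q}{l{\left(1 \right)}} = - \frac{2306}{\frac{27}{25}} = \left(-2306\right) \frac{25}{27} = - \frac{57650}{27}$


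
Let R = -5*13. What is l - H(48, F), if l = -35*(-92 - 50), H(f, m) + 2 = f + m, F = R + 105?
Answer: 4884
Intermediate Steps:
R = -65
F = 40 (F = -65 + 105 = 40)
H(f, m) = -2 + f + m (H(f, m) = -2 + (f + m) = -2 + f + m)
l = 4970 (l = -35*(-142) = 4970)
l - H(48, F) = 4970 - (-2 + 48 + 40) = 4970 - 1*86 = 4970 - 86 = 4884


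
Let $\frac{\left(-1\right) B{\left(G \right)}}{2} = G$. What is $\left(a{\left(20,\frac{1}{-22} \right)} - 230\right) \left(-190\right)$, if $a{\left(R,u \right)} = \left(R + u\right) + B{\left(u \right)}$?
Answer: $\frac{438805}{11} \approx 39891.0$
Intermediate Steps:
$B{\left(G \right)} = - 2 G$
$a{\left(R,u \right)} = R - u$ ($a{\left(R,u \right)} = \left(R + u\right) - 2 u = R - u$)
$\left(a{\left(20,\frac{1}{-22} \right)} - 230\right) \left(-190\right) = \left(\left(20 - \frac{1}{-22}\right) - 230\right) \left(-190\right) = \left(\left(20 - - \frac{1}{22}\right) - 230\right) \left(-190\right) = \left(\left(20 + \frac{1}{22}\right) - 230\right) \left(-190\right) = \left(\frac{441}{22} - 230\right) \left(-190\right) = \left(- \frac{4619}{22}\right) \left(-190\right) = \frac{438805}{11}$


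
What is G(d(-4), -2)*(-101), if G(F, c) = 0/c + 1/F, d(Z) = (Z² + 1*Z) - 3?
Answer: -101/9 ≈ -11.222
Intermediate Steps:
d(Z) = -3 + Z + Z² (d(Z) = (Z² + Z) - 3 = (Z + Z²) - 3 = -3 + Z + Z²)
G(F, c) = 1/F (G(F, c) = 0 + 1/F = 1/F)
G(d(-4), -2)*(-101) = -101/(-3 - 4 + (-4)²) = -101/(-3 - 4 + 16) = -101/9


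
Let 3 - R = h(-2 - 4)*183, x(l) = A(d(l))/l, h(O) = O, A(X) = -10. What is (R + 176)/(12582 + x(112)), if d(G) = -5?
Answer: 71512/704587 ≈ 0.10149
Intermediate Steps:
x(l) = -10/l
R = 1101 (R = 3 - (-2 - 4)*183 = 3 - (-6)*183 = 3 - 1*(-1098) = 3 + 1098 = 1101)
(R + 176)/(12582 + x(112)) = (1101 + 176)/(12582 - 10/112) = 1277/(12582 - 10*1/112) = 1277/(12582 - 5/56) = 1277/(704587/56) = 1277*(56/704587) = 71512/704587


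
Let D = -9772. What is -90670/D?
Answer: 45335/4886 ≈ 9.2785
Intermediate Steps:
-90670/D = -90670/(-9772) = -90670*(-1/9772) = 45335/4886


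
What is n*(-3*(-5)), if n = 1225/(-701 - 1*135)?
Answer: -18375/836 ≈ -21.980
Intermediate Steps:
n = -1225/836 (n = 1225/(-701 - 135) = 1225/(-836) = 1225*(-1/836) = -1225/836 ≈ -1.4653)
n*(-3*(-5)) = -(-3675)*(-5)/836 = -1225/836*15 = -18375/836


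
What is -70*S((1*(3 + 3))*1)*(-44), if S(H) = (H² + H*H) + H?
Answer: 240240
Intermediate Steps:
S(H) = H + 2*H² (S(H) = (H² + H²) + H = 2*H² + H = H + 2*H²)
-70*S((1*(3 + 3))*1)*(-44) = -70*(1*(3 + 3))*1*(1 + 2*((1*(3 + 3))*1))*(-44) = -70*(1*6)*1*(1 + 2*((1*6)*1))*(-44) = -70*6*1*(1 + 2*(6*1))*(-44) = -420*(1 + 2*6)*(-44) = -420*(1 + 12)*(-44) = -420*13*(-44) = -70*78*(-44) = -5460*(-44) = 240240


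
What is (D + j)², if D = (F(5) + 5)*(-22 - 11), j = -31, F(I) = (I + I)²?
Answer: 12222016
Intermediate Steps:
F(I) = 4*I² (F(I) = (2*I)² = 4*I²)
D = -3465 (D = (4*5² + 5)*(-22 - 11) = (4*25 + 5)*(-33) = (100 + 5)*(-33) = 105*(-33) = -3465)
(D + j)² = (-3465 - 31)² = (-3496)² = 12222016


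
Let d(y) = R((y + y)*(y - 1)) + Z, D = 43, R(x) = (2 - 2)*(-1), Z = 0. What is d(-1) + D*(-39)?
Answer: -1677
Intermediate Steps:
R(x) = 0 (R(x) = 0*(-1) = 0)
d(y) = 0 (d(y) = 0 + 0 = 0)
d(-1) + D*(-39) = 0 + 43*(-39) = 0 - 1677 = -1677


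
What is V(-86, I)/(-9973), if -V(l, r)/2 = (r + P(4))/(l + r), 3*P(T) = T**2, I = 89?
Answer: 566/89757 ≈ 0.0063059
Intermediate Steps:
P(T) = T**2/3
V(l, r) = -2*(16/3 + r)/(l + r) (V(l, r) = -2*(r + (1/3)*4**2)/(l + r) = -2*(r + (1/3)*16)/(l + r) = -2*(r + 16/3)/(l + r) = -2*(16/3 + r)/(l + r))
V(-86, I)/(-9973) = ((-32/3 - 2*89)/(-86 + 89))/(-9973) = ((-32/3 - 178)/3)*(-1/9973) = ((1/3)*(-566/3))*(-1/9973) = -566/9*(-1/9973) = 566/89757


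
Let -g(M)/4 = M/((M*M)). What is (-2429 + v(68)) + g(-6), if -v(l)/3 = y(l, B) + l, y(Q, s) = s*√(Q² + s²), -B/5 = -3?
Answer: -7897/3 - 45*√4849 ≈ -5765.9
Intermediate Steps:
B = 15 (B = -5*(-3) = 15)
g(M) = -4/M (g(M) = -4*M/(M*M) = -4*M/(M²) = -4*M/M² = -4/M)
v(l) = -45*√(225 + l²) - 3*l (v(l) = -3*(15*√(l² + 15²) + l) = -3*(15*√(l² + 225) + l) = -3*(15*√(225 + l²) + l) = -3*(l + 15*√(225 + l²)) = -45*√(225 + l²) - 3*l)
(-2429 + v(68)) + g(-6) = (-2429 + (-45*√(225 + 68²) - 3*68)) - 4/(-6) = (-2429 + (-45*√(225 + 4624) - 204)) - 4*(-⅙) = (-2429 + (-45*√4849 - 204)) + ⅔ = (-2429 + (-204 - 45*√4849)) + ⅔ = (-2633 - 45*√4849) + ⅔ = -7897/3 - 45*√4849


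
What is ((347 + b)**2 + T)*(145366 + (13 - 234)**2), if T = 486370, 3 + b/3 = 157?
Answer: 221561250157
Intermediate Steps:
b = 462 (b = -9 + 3*157 = -9 + 471 = 462)
((347 + b)**2 + T)*(145366 + (13 - 234)**2) = ((347 + 462)**2 + 486370)*(145366 + (13 - 234)**2) = (809**2 + 486370)*(145366 + (-221)**2) = (654481 + 486370)*(145366 + 48841) = 1140851*194207 = 221561250157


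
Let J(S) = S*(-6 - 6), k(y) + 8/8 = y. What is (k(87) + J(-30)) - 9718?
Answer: -9272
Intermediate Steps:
k(y) = -1 + y
J(S) = -12*S (J(S) = S*(-12) = -12*S)
(k(87) + J(-30)) - 9718 = ((-1 + 87) - 12*(-30)) - 9718 = (86 + 360) - 9718 = 446 - 9718 = -9272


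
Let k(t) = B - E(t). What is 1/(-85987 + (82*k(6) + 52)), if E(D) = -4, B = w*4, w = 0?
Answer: -1/85607 ≈ -1.1681e-5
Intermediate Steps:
B = 0 (B = 0*4 = 0)
k(t) = 4 (k(t) = 0 - 1*(-4) = 0 + 4 = 4)
1/(-85987 + (82*k(6) + 52)) = 1/(-85987 + (82*4 + 52)) = 1/(-85987 + (328 + 52)) = 1/(-85987 + 380) = 1/(-85607) = -1/85607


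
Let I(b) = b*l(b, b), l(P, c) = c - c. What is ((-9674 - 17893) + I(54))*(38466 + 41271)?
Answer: -2198109879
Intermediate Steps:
l(P, c) = 0
I(b) = 0 (I(b) = b*0 = 0)
((-9674 - 17893) + I(54))*(38466 + 41271) = ((-9674 - 17893) + 0)*(38466 + 41271) = (-27567 + 0)*79737 = -27567*79737 = -2198109879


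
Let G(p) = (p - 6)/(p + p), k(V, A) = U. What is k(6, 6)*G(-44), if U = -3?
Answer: -75/44 ≈ -1.7045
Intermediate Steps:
k(V, A) = -3
G(p) = (-6 + p)/(2*p) (G(p) = (-6 + p)/((2*p)) = (-6 + p)*(1/(2*p)) = (-6 + p)/(2*p))
k(6, 6)*G(-44) = -3*(-6 - 44)/(2*(-44)) = -3*(-1)*(-50)/(2*44) = -3*25/44 = -75/44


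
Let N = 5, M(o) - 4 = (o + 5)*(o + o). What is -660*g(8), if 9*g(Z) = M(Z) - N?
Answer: -15180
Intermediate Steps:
M(o) = 4 + 2*o*(5 + o) (M(o) = 4 + (o + 5)*(o + o) = 4 + (5 + o)*(2*o) = 4 + 2*o*(5 + o))
g(Z) = -1/9 + 2*Z**2/9 + 10*Z/9 (g(Z) = ((4 + 2*Z**2 + 10*Z) - 1*5)/9 = ((4 + 2*Z**2 + 10*Z) - 5)/9 = (-1 + 2*Z**2 + 10*Z)/9 = -1/9 + 2*Z**2/9 + 10*Z/9)
-660*g(8) = -660*(-1/9 + (2/9)*8**2 + (10/9)*8) = -660*(-1/9 + (2/9)*64 + 80/9) = -660*(-1/9 + 128/9 + 80/9) = -660*23 = -15180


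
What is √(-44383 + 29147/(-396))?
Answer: I*√193652965/66 ≈ 210.85*I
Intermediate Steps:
√(-44383 + 29147/(-396)) = √(-44383 + 29147*(-1/396)) = √(-44383 - 29147/396) = √(-17604815/396) = I*√193652965/66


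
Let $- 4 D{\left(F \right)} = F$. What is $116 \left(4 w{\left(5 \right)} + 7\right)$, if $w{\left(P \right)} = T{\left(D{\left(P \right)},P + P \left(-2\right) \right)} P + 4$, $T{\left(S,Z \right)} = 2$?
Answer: $7308$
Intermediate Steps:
$D{\left(F \right)} = - \frac{F}{4}$
$w{\left(P \right)} = 4 + 2 P$ ($w{\left(P \right)} = 2 P + 4 = 4 + 2 P$)
$116 \left(4 w{\left(5 \right)} + 7\right) = 116 \left(4 \left(4 + 2 \cdot 5\right) + 7\right) = 116 \left(4 \left(4 + 10\right) + 7\right) = 116 \left(4 \cdot 14 + 7\right) = 116 \left(56 + 7\right) = 116 \cdot 63 = 7308$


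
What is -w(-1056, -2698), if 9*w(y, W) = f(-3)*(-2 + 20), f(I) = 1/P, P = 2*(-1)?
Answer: 1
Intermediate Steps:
P = -2
f(I) = -1/2 (f(I) = 1/(-2) = -1/2)
w(y, W) = -1 (w(y, W) = (-(-2 + 20)/2)/9 = (-1/2*18)/9 = (1/9)*(-9) = -1)
-w(-1056, -2698) = -1*(-1) = 1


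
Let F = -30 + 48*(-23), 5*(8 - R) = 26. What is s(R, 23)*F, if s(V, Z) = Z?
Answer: -26082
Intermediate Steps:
R = 14/5 (R = 8 - 1/5*26 = 8 - 26/5 = 14/5 ≈ 2.8000)
F = -1134 (F = -30 - 1104 = -1134)
s(R, 23)*F = 23*(-1134) = -26082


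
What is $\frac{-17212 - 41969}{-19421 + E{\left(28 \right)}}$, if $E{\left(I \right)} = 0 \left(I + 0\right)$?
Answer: $\frac{59181}{19421} \approx 3.0473$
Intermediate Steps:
$E{\left(I \right)} = 0$ ($E{\left(I \right)} = 0 I = 0$)
$\frac{-17212 - 41969}{-19421 + E{\left(28 \right)}} = \frac{-17212 - 41969}{-19421 + 0} = - \frac{59181}{-19421} = \left(-59181\right) \left(- \frac{1}{19421}\right) = \frac{59181}{19421}$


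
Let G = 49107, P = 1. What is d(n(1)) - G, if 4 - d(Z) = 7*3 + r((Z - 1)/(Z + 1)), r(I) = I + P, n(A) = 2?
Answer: -147376/3 ≈ -49125.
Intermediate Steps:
r(I) = 1 + I (r(I) = I + 1 = 1 + I)
d(Z) = -18 - (-1 + Z)/(1 + Z) (d(Z) = 4 - (7*3 + (1 + (Z - 1)/(Z + 1))) = 4 - (21 + (1 + (-1 + Z)/(1 + Z))) = 4 - (22 + (-1 + Z)/(1 + Z)) = 4 + (-22 - (-1 + Z)/(1 + Z)) = -18 - (-1 + Z)/(1 + Z))
d(n(1)) - G = (-17 - 19*2)/(1 + 2) - 1*49107 = (-17 - 38)/3 - 49107 = (1/3)*(-55) - 49107 = -55/3 - 49107 = -147376/3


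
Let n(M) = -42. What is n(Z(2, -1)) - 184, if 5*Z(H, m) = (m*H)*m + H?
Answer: -226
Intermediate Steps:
Z(H, m) = H/5 + H*m**2/5 (Z(H, m) = ((m*H)*m + H)/5 = ((H*m)*m + H)/5 = (H*m**2 + H)/5 = (H + H*m**2)/5 = H/5 + H*m**2/5)
n(Z(2, -1)) - 184 = -42 - 184 = -226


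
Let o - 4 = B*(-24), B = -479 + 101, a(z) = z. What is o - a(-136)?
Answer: 9212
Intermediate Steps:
B = -378
o = 9076 (o = 4 - 378*(-24) = 4 + 9072 = 9076)
o - a(-136) = 9076 - 1*(-136) = 9076 + 136 = 9212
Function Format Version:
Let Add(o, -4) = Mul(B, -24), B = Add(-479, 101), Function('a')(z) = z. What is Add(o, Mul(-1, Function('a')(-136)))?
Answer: 9212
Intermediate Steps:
B = -378
o = 9076 (o = Add(4, Mul(-378, -24)) = Add(4, 9072) = 9076)
Add(o, Mul(-1, Function('a')(-136))) = Add(9076, Mul(-1, -136)) = Add(9076, 136) = 9212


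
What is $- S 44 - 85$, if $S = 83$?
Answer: $-3737$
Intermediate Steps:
$- S 44 - 85 = \left(-1\right) 83 \cdot 44 - 85 = \left(-83\right) 44 - 85 = -3652 - 85 = -3737$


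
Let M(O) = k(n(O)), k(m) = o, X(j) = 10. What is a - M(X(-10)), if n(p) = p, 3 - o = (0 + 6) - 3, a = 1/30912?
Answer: 1/30912 ≈ 3.2350e-5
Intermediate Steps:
a = 1/30912 ≈ 3.2350e-5
o = 0 (o = 3 - ((0 + 6) - 3) = 3 - (6 - 3) = 3 - 1*3 = 3 - 3 = 0)
k(m) = 0
M(O) = 0
a - M(X(-10)) = 1/30912 - 1*0 = 1/30912 + 0 = 1/30912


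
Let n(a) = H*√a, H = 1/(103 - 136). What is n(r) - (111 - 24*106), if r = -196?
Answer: 2433 - 14*I/33 ≈ 2433.0 - 0.42424*I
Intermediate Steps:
H = -1/33 (H = 1/(-33) = -1/33 ≈ -0.030303)
n(a) = -√a/33
n(r) - (111 - 24*106) = -14*I/33 - (111 - 24*106) = -14*I/33 - (111 - 2544) = -14*I/33 - 1*(-2433) = -14*I/33 + 2433 = 2433 - 14*I/33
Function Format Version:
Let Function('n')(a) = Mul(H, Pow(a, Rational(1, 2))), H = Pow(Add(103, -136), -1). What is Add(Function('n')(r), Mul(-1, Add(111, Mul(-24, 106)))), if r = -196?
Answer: Add(2433, Mul(Rational(-14, 33), I)) ≈ Add(2433.0, Mul(-0.42424, I))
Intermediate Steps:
H = Rational(-1, 33) (H = Pow(-33, -1) = Rational(-1, 33) ≈ -0.030303)
Function('n')(a) = Mul(Rational(-1, 33), Pow(a, Rational(1, 2)))
Add(Function('n')(r), Mul(-1, Add(111, Mul(-24, 106)))) = Add(Mul(Rational(-1, 33), Pow(-196, Rational(1, 2))), Mul(-1, Add(111, Mul(-24, 106)))) = Add(Mul(Rational(-1, 33), Mul(14, I)), Mul(-1, Add(111, -2544))) = Add(Mul(Rational(-14, 33), I), Mul(-1, -2433)) = Add(Mul(Rational(-14, 33), I), 2433) = Add(2433, Mul(Rational(-14, 33), I))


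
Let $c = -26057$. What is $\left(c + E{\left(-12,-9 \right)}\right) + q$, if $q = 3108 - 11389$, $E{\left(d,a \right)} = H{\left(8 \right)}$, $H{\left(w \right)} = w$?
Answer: $-34330$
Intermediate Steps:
$E{\left(d,a \right)} = 8$
$q = -8281$ ($q = 3108 - 11389 = -8281$)
$\left(c + E{\left(-12,-9 \right)}\right) + q = \left(-26057 + 8\right) - 8281 = -26049 - 8281 = -34330$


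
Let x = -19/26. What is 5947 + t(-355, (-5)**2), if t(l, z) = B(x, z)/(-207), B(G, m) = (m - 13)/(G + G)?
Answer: 7796569/1311 ≈ 5947.0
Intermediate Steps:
x = -19/26 (x = -19*1/26 = -19/26 ≈ -0.73077)
B(G, m) = (-13 + m)/(2*G) (B(G, m) = (-13 + m)/((2*G)) = (-13 + m)*(1/(2*G)) = (-13 + m)/(2*G))
t(l, z) = -169/3933 + 13*z/3933 (t(l, z) = ((-13 + z)/(2*(-19/26)))/(-207) = ((1/2)*(-26/19)*(-13 + z))*(-1/207) = (169/19 - 13*z/19)*(-1/207) = -169/3933 + 13*z/3933)
5947 + t(-355, (-5)**2) = 5947 + (-169/3933 + (13/3933)*(-5)**2) = 5947 + (-169/3933 + (13/3933)*25) = 5947 + (-169/3933 + 325/3933) = 5947 + 52/1311 = 7796569/1311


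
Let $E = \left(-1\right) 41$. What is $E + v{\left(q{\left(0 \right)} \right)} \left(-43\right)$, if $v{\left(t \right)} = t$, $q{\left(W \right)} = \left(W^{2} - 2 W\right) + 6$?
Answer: $-299$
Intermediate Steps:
$q{\left(W \right)} = 6 + W^{2} - 2 W$
$E = -41$
$E + v{\left(q{\left(0 \right)} \right)} \left(-43\right) = -41 + \left(6 + 0^{2} - 0\right) \left(-43\right) = -41 + \left(6 + 0 + 0\right) \left(-43\right) = -41 + 6 \left(-43\right) = -41 - 258 = -299$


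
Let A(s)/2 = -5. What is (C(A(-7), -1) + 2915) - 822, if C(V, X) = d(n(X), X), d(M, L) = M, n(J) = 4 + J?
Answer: 2096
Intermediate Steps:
A(s) = -10 (A(s) = 2*(-5) = -10)
C(V, X) = 4 + X
(C(A(-7), -1) + 2915) - 822 = ((4 - 1) + 2915) - 822 = (3 + 2915) - 822 = 2918 - 822 = 2096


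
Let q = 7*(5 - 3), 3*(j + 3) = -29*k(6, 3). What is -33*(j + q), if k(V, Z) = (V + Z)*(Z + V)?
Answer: 25476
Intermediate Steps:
k(V, Z) = (V + Z)² (k(V, Z) = (V + Z)*(V + Z) = (V + Z)²)
j = -786 (j = -3 + (-29*(6 + 3)²)/3 = -3 + (-29*9²)/3 = -3 + (-29*81)/3 = -3 + (⅓)*(-2349) = -3 - 783 = -786)
q = 14 (q = 7*2 = 14)
-33*(j + q) = -33*(-786 + 14) = -33*(-772) = 25476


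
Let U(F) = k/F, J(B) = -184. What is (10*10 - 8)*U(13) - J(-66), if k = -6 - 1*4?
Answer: 1472/13 ≈ 113.23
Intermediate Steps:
k = -10 (k = -6 - 4 = -10)
U(F) = -10/F
(10*10 - 8)*U(13) - J(-66) = (10*10 - 8)*(-10/13) - 1*(-184) = (100 - 8)*(-10*1/13) + 184 = 92*(-10/13) + 184 = -920/13 + 184 = 1472/13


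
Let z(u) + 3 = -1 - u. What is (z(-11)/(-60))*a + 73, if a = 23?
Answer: 4219/60 ≈ 70.317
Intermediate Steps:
z(u) = -4 - u (z(u) = -3 + (-1 - u) = -4 - u)
(z(-11)/(-60))*a + 73 = ((-4 - 1*(-11))/(-60))*23 + 73 = ((-4 + 11)*(-1/60))*23 + 73 = (7*(-1/60))*23 + 73 = -7/60*23 + 73 = -161/60 + 73 = 4219/60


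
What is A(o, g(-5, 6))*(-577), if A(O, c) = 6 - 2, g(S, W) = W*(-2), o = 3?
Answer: -2308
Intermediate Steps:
g(S, W) = -2*W
A(O, c) = 4
A(o, g(-5, 6))*(-577) = 4*(-577) = -2308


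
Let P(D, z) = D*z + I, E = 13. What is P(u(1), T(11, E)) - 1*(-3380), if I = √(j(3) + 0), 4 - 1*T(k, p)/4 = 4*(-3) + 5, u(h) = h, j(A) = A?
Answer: 3424 + √3 ≈ 3425.7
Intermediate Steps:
T(k, p) = 44 (T(k, p) = 16 - 4*(4*(-3) + 5) = 16 - 4*(-12 + 5) = 16 - 4*(-7) = 16 + 28 = 44)
I = √3 (I = √(3 + 0) = √3 ≈ 1.7320)
P(D, z) = √3 + D*z (P(D, z) = D*z + √3 = √3 + D*z)
P(u(1), T(11, E)) - 1*(-3380) = (√3 + 1*44) - 1*(-3380) = (√3 + 44) + 3380 = (44 + √3) + 3380 = 3424 + √3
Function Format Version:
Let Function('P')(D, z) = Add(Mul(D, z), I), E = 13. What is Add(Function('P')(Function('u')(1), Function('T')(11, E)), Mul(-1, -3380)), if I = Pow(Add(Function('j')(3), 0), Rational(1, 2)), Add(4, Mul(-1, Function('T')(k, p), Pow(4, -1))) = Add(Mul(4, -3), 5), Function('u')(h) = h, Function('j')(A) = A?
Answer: Add(3424, Pow(3, Rational(1, 2))) ≈ 3425.7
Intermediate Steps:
Function('T')(k, p) = 44 (Function('T')(k, p) = Add(16, Mul(-4, Add(Mul(4, -3), 5))) = Add(16, Mul(-4, Add(-12, 5))) = Add(16, Mul(-4, -7)) = Add(16, 28) = 44)
I = Pow(3, Rational(1, 2)) (I = Pow(Add(3, 0), Rational(1, 2)) = Pow(3, Rational(1, 2)) ≈ 1.7320)
Function('P')(D, z) = Add(Pow(3, Rational(1, 2)), Mul(D, z)) (Function('P')(D, z) = Add(Mul(D, z), Pow(3, Rational(1, 2))) = Add(Pow(3, Rational(1, 2)), Mul(D, z)))
Add(Function('P')(Function('u')(1), Function('T')(11, E)), Mul(-1, -3380)) = Add(Add(Pow(3, Rational(1, 2)), Mul(1, 44)), Mul(-1, -3380)) = Add(Add(Pow(3, Rational(1, 2)), 44), 3380) = Add(Add(44, Pow(3, Rational(1, 2))), 3380) = Add(3424, Pow(3, Rational(1, 2)))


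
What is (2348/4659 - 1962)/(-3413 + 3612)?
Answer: -9138610/927141 ≈ -9.8568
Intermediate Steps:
(2348/4659 - 1962)/(-3413 + 3612) = (2348*(1/4659) - 1962)/199 = (2348/4659 - 1962)*(1/199) = -9138610/4659*1/199 = -9138610/927141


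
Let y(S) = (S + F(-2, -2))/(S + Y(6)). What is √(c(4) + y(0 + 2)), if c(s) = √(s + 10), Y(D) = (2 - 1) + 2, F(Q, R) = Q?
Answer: 14^(¼) ≈ 1.9343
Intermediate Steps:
Y(D) = 3 (Y(D) = 1 + 2 = 3)
c(s) = √(10 + s)
y(S) = (-2 + S)/(3 + S) (y(S) = (S - 2)/(S + 3) = (-2 + S)/(3 + S))
√(c(4) + y(0 + 2)) = √(√(10 + 4) + (-2 + (0 + 2))/(3 + (0 + 2))) = √(√14 + (-2 + 2)/(3 + 2)) = √(√14 + 0/5) = √(√14 + (⅕)*0) = √(√14 + 0) = √(√14) = 14^(¼)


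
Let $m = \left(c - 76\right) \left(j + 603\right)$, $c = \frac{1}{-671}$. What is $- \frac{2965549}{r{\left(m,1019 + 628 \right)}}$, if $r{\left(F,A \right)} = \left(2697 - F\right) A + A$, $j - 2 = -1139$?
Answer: $\frac{32621039}{686395080} \approx 0.047525$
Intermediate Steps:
$j = -1137$ ($j = 2 - 1139 = -1137$)
$c = - \frac{1}{671} \approx -0.0014903$
$m = \frac{27232398}{671}$ ($m = \left(- \frac{1}{671} - 76\right) \left(-1137 + 603\right) = \left(- \frac{50997}{671}\right) \left(-534\right) = \frac{27232398}{671} \approx 40585.0$)
$r{\left(F,A \right)} = A + A \left(2697 - F\right)$ ($r{\left(F,A \right)} = A \left(2697 - F\right) + A = A + A \left(2697 - F\right)$)
$- \frac{2965549}{r{\left(m,1019 + 628 \right)}} = - \frac{2965549}{\left(1019 + 628\right) \left(2698 - \frac{27232398}{671}\right)} = - \frac{2965549}{1647 \left(2698 - \frac{27232398}{671}\right)} = - \frac{2965549}{1647 \left(- \frac{25422040}{671}\right)} = - \frac{2965549}{- \frac{686395080}{11}} = \left(-2965549\right) \left(- \frac{11}{686395080}\right) = \frac{32621039}{686395080}$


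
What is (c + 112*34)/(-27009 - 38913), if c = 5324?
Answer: -1522/10987 ≈ -0.13853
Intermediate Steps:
(c + 112*34)/(-27009 - 38913) = (5324 + 112*34)/(-27009 - 38913) = (5324 + 3808)/(-65922) = 9132*(-1/65922) = -1522/10987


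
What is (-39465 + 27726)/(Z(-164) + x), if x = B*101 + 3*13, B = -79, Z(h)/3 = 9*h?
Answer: 11739/12368 ≈ 0.94914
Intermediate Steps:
Z(h) = 27*h (Z(h) = 3*(9*h) = 27*h)
x = -7940 (x = -79*101 + 3*13 = -7979 + 39 = -7940)
(-39465 + 27726)/(Z(-164) + x) = (-39465 + 27726)/(27*(-164) - 7940) = -11739/(-4428 - 7940) = -11739/(-12368) = -11739*(-1/12368) = 11739/12368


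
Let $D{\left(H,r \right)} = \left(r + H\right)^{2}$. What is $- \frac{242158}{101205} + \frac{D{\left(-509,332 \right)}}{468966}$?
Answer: $- \frac{36797739061}{15820568010} \approx -2.3259$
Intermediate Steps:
$D{\left(H,r \right)} = \left(H + r\right)^{2}$
$- \frac{242158}{101205} + \frac{D{\left(-509,332 \right)}}{468966} = - \frac{242158}{101205} + \frac{\left(-509 + 332\right)^{2}}{468966} = \left(-242158\right) \frac{1}{101205} + \left(-177\right)^{2} \cdot \frac{1}{468966} = - \frac{242158}{101205} + 31329 \cdot \frac{1}{468966} = - \frac{242158}{101205} + \frac{10443}{156322} = - \frac{36797739061}{15820568010}$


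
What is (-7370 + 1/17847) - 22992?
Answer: -541870613/17847 ≈ -30362.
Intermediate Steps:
(-7370 + 1/17847) - 22992 = -131532389/17847 - 22992 = -541870613/17847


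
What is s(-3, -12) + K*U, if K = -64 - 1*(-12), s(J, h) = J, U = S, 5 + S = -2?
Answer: 361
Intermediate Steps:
S = -7 (S = -5 - 2 = -7)
U = -7
K = -52 (K = -64 + 12 = -52)
s(-3, -12) + K*U = -3 - 52*(-7) = -3 + 364 = 361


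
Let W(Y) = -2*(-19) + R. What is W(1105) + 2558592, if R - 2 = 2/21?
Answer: 53731274/21 ≈ 2.5586e+6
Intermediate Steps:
R = 44/21 (R = 2 + 2/21 = 44/21 ≈ 2.0952)
W(Y) = 842/21 (W(Y) = -2*(-19) + 44/21 = 38 + 44/21 = 842/21)
W(1105) + 2558592 = 842/21 + 2558592 = 53731274/21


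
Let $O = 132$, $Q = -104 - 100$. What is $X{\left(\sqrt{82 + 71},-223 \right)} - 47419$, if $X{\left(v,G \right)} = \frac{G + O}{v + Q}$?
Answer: $- \frac{38551283}{813} + \frac{91 \sqrt{17}}{13821} \approx -47419.0$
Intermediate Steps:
$Q = -204$
$X{\left(v,G \right)} = \frac{132 + G}{-204 + v}$ ($X{\left(v,G \right)} = \frac{G + 132}{v - 204} = \frac{132 + G}{-204 + v}$)
$X{\left(\sqrt{82 + 71},-223 \right)} - 47419 = \frac{132 - 223}{-204 + \sqrt{82 + 71}} - 47419 = \frac{1}{-204 + \sqrt{153}} \left(-91\right) - 47419 = \frac{1}{-204 + 3 \sqrt{17}} \left(-91\right) - 47419 = - \frac{91}{-204 + 3 \sqrt{17}} - 47419 = -47419 - \frac{91}{-204 + 3 \sqrt{17}}$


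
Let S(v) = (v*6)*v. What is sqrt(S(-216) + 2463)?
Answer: 13*sqrt(1671) ≈ 531.41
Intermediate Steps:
S(v) = 6*v**2 (S(v) = (6*v)*v = 6*v**2)
sqrt(S(-216) + 2463) = sqrt(6*(-216)**2 + 2463) = sqrt(6*46656 + 2463) = sqrt(279936 + 2463) = sqrt(282399) = 13*sqrt(1671)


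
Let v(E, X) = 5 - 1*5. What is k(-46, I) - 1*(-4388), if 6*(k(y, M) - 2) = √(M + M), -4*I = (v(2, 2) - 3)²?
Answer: 4390 + I*√2/4 ≈ 4390.0 + 0.35355*I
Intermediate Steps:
v(E, X) = 0 (v(E, X) = 5 - 5 = 0)
I = -9/4 (I = -(0 - 3)²/4 = -¼*(-3)² = -¼*9 = -9/4 ≈ -2.2500)
k(y, M) = 2 + √2*√M/6 (k(y, M) = 2 + √(M + M)/6 = 2 + √(2*M)/6 = 2 + (√2*√M)/6 = 2 + √2*√M/6)
k(-46, I) - 1*(-4388) = (2 + √2*√(-9/4)/6) - 1*(-4388) = (2 + √2*(3*I/2)/6) + 4388 = (2 + I*√2/4) + 4388 = 4390 + I*√2/4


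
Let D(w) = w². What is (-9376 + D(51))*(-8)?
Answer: 54200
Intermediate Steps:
(-9376 + D(51))*(-8) = (-9376 + 51²)*(-8) = (-9376 + 2601)*(-8) = -6775*(-8) = 54200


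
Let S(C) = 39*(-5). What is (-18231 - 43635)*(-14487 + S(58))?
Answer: 908316612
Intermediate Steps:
S(C) = -195
(-18231 - 43635)*(-14487 + S(58)) = (-18231 - 43635)*(-14487 - 195) = -61866*(-14682) = 908316612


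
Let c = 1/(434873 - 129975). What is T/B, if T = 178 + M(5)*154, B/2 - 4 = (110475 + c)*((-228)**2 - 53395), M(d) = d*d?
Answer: -614064572/47527567623869 ≈ -1.2920e-5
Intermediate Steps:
M(d) = d**2
c = 1/304898 ≈ 3.2798e-6
B = -47527567623869/152449 (B = 8 + 2*((110475 + 1/304898)*((-228)**2 - 53395)) = 8 + 2*(33683606551*(51984 - 53395)/304898) = 8 + 2*((33683606551/304898)*(-1411)) = 8 + 2*(-47527568843461/304898) = 8 - 47527568843461/152449 = -47527567623869/152449 ≈ -3.1176e+8)
T = 4028 (T = 178 + 5**2*154 = 178 + 25*154 = 178 + 3850 = 4028)
T/B = 4028/(-47527567623869/152449) = 4028*(-152449/47527567623869) = -614064572/47527567623869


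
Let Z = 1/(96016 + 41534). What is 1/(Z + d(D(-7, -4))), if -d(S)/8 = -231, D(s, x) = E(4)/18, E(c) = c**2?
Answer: 137550/254192401 ≈ 0.00054113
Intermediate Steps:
D(s, x) = 8/9 (D(s, x) = 4**2/18 = 16*(1/18) = 8/9)
Z = 1/137550 ≈ 7.2701e-6
d(S) = 1848 (d(S) = -8*(-231) = 1848)
1/(Z + d(D(-7, -4))) = 1/(1/137550 + 1848) = 1/(254192401/137550) = 137550/254192401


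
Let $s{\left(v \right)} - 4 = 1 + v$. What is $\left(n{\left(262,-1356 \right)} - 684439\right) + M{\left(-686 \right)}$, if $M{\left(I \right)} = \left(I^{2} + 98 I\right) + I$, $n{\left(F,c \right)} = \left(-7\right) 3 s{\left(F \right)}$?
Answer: $-287364$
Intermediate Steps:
$s{\left(v \right)} = 5 + v$ ($s{\left(v \right)} = 4 + \left(1 + v\right) = 5 + v$)
$n{\left(F,c \right)} = -105 - 21 F$ ($n{\left(F,c \right)} = \left(-7\right) 3 \left(5 + F\right) = - 21 \left(5 + F\right) = -105 - 21 F$)
$M{\left(I \right)} = I^{2} + 99 I$
$\left(n{\left(262,-1356 \right)} - 684439\right) + M{\left(-686 \right)} = \left(\left(-105 - 5502\right) - 684439\right) - 686 \left(99 - 686\right) = \left(\left(-105 - 5502\right) - 684439\right) - -402682 = \left(-5607 - 684439\right) + 402682 = -690046 + 402682 = -287364$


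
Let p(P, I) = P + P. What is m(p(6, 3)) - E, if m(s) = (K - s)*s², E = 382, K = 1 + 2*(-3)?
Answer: -2830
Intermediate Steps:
K = -5 (K = 1 - 6 = -5)
p(P, I) = 2*P
m(s) = s²*(-5 - s) (m(s) = (-5 - s)*s² = s²*(-5 - s))
m(p(6, 3)) - E = (2*6)²*(-5 - 2*6) - 1*382 = 12²*(-5 - 1*12) - 382 = 144*(-5 - 12) - 382 = 144*(-17) - 382 = -2448 - 382 = -2830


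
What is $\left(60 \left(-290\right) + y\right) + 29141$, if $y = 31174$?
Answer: $42915$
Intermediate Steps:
$\left(60 \left(-290\right) + y\right) + 29141 = \left(60 \left(-290\right) + 31174\right) + 29141 = \left(-17400 + 31174\right) + 29141 = 13774 + 29141 = 42915$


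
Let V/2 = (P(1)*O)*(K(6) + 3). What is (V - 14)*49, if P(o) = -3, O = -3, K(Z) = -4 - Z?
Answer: -6860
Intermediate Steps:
V = -126 (V = 2*((-3*(-3))*((-4 - 1*6) + 3)) = 2*(9*((-4 - 6) + 3)) = 2*(9*(-10 + 3)) = 2*(9*(-7)) = 2*(-63) = -126)
(V - 14)*49 = (-126 - 14)*49 = -140*49 = -6860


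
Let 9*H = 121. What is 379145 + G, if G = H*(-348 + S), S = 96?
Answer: 375757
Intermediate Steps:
H = 121/9 (H = (⅑)*121 = 121/9 ≈ 13.444)
G = -3388 (G = 121*(-348 + 96)/9 = (121/9)*(-252) = -3388)
379145 + G = 379145 - 3388 = 375757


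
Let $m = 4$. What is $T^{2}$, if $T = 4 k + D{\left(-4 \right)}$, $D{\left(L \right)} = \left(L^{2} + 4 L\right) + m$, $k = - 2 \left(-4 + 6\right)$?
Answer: $144$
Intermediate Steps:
$k = -4$ ($k = \left(-2\right) 2 = -4$)
$D{\left(L \right)} = 4 + L^{2} + 4 L$ ($D{\left(L \right)} = \left(L^{2} + 4 L\right) + 4 = 4 + L^{2} + 4 L$)
$T = -12$ ($T = 4 \left(-4\right) + \left(4 + \left(-4\right)^{2} + 4 \left(-4\right)\right) = -16 + \left(4 + 16 - 16\right) = -16 + 4 = -12$)
$T^{2} = \left(-12\right)^{2} = 144$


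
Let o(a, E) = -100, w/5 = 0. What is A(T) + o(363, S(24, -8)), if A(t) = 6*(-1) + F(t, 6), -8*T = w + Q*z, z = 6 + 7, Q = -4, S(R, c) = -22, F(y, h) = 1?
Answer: -105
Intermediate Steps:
w = 0 (w = 5*0 = 0)
z = 13
T = 13/2 (T = -(0 - 4*13)/8 = -(0 - 52)/8 = -1/8*(-52) = 13/2 ≈ 6.5000)
A(t) = -5 (A(t) = 6*(-1) + 1 = -6 + 1 = -5)
A(T) + o(363, S(24, -8)) = -5 - 100 = -105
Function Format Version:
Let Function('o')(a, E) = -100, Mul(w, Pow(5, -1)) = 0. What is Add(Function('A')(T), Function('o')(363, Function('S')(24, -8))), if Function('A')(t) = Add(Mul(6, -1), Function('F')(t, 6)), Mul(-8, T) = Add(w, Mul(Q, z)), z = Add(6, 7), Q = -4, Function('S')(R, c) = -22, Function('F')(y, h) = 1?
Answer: -105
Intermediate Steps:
w = 0 (w = Mul(5, 0) = 0)
z = 13
T = Rational(13, 2) (T = Mul(Rational(-1, 8), Add(0, Mul(-4, 13))) = Mul(Rational(-1, 8), Add(0, -52)) = Mul(Rational(-1, 8), -52) = Rational(13, 2) ≈ 6.5000)
Function('A')(t) = -5 (Function('A')(t) = Add(Mul(6, -1), 1) = Add(-6, 1) = -5)
Add(Function('A')(T), Function('o')(363, Function('S')(24, -8))) = Add(-5, -100) = -105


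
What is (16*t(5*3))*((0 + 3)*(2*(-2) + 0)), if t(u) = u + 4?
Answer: -3648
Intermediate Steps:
t(u) = 4 + u
(16*t(5*3))*((0 + 3)*(2*(-2) + 0)) = (16*(4 + 5*3))*((0 + 3)*(2*(-2) + 0)) = (16*(4 + 15))*(3*(-4 + 0)) = (16*19)*(3*(-4)) = 304*(-12) = -3648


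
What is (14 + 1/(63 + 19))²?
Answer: 1320201/6724 ≈ 196.34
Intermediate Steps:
(14 + 1/(63 + 19))² = (14 + 1/82)² = (1149/82)² = 1320201/6724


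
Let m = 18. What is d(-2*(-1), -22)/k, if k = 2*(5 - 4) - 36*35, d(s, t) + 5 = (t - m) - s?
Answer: 47/1258 ≈ 0.037361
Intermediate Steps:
d(s, t) = -23 + t - s (d(s, t) = -5 + ((t - 1*18) - s) = -5 + ((t - 18) - s) = -5 + ((-18 + t) - s) = -5 + (-18 + t - s) = -23 + t - s)
k = -1258 (k = 2*1 - 1260 = 2 - 1260 = -1258)
d(-2*(-1), -22)/k = (-23 - 22 - (-2)*(-1))/(-1258) = (-23 - 22 - 1*2)*(-1/1258) = (-23 - 22 - 2)*(-1/1258) = -47*(-1/1258) = 47/1258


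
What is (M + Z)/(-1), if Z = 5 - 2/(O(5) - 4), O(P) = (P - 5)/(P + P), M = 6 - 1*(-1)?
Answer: -25/2 ≈ -12.500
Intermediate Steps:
M = 7 (M = 6 + 1 = 7)
O(P) = (-5 + P)/(2*P) (O(P) = (-5 + P)/((2*P)) = (-5 + P)*(1/(2*P)) = (-5 + P)/(2*P))
Z = 11/2 (Z = 5 - 2/((1/2)*(-5 + 5)/5 - 4) = 5 - 2/((1/2)*(1/5)*0 - 4) = 5 - 2/(0 - 4) = 5 - 2/(-4) = 5 - 1/4*(-2) = 5 + 1/2 = 11/2 ≈ 5.5000)
(M + Z)/(-1) = (7 + 11/2)/(-1) = (25/2)*(-1) = -25/2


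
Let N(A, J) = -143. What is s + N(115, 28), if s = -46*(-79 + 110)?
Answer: -1569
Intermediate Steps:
s = -1426 (s = -46*31 = -1426)
s + N(115, 28) = -1426 - 143 = -1569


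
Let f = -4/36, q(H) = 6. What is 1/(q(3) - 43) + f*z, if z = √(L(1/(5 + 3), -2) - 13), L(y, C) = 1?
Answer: -1/37 - 2*I*√3/9 ≈ -0.027027 - 0.3849*I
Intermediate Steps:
f = -⅑ (f = -4*1/36 = -⅑ ≈ -0.11111)
z = 2*I*√3 (z = √(1 - 13) = √(-12) = 2*I*√3 ≈ 3.4641*I)
1/(q(3) - 43) + f*z = 1/(6 - 43) - 2*I*√3/9 = 1/(-37) - 2*I*√3/9 = -1/37 - 2*I*√3/9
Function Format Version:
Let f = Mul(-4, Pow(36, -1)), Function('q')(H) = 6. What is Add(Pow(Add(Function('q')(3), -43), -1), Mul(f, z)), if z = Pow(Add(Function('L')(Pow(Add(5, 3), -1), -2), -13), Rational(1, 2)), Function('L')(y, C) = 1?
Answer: Add(Rational(-1, 37), Mul(Rational(-2, 9), I, Pow(3, Rational(1, 2)))) ≈ Add(-0.027027, Mul(-0.38490, I))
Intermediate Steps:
f = Rational(-1, 9) (f = Mul(-4, Rational(1, 36)) = Rational(-1, 9) ≈ -0.11111)
z = Mul(2, I, Pow(3, Rational(1, 2))) (z = Pow(Add(1, -13), Rational(1, 2)) = Pow(-12, Rational(1, 2)) = Mul(2, I, Pow(3, Rational(1, 2))) ≈ Mul(3.4641, I))
Add(Pow(Add(Function('q')(3), -43), -1), Mul(f, z)) = Add(Pow(Add(6, -43), -1), Mul(Rational(-1, 9), Mul(2, I, Pow(3, Rational(1, 2))))) = Add(Pow(-37, -1), Mul(Rational(-2, 9), I, Pow(3, Rational(1, 2)))) = Add(Rational(-1, 37), Mul(Rational(-2, 9), I, Pow(3, Rational(1, 2))))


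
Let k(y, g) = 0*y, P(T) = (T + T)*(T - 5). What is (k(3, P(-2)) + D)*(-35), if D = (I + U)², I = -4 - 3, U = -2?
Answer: -2835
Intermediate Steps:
P(T) = 2*T*(-5 + T) (P(T) = (2*T)*(-5 + T) = 2*T*(-5 + T))
I = -7
k(y, g) = 0
D = 81 (D = (-7 - 2)² = (-9)² = 81)
(k(3, P(-2)) + D)*(-35) = (0 + 81)*(-35) = 81*(-35) = -2835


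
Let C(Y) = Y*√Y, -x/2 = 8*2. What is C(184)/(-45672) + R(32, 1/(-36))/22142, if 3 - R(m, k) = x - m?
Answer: 67/22142 - 46*√46/5709 ≈ -0.051622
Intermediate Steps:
x = -32 (x = -16*2 = -2*16 = -32)
R(m, k) = 35 + m (R(m, k) = 3 - (-32 - m) = 3 + (32 + m) = 35 + m)
C(Y) = Y^(3/2)
C(184)/(-45672) + R(32, 1/(-36))/22142 = 184^(3/2)/(-45672) + (35 + 32)/22142 = (368*√46)*(-1/45672) + 67*(1/22142) = -46*√46/5709 + 67/22142 = 67/22142 - 46*√46/5709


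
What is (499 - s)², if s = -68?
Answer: 321489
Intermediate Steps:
(499 - s)² = (499 - 1*(-68))² = (499 + 68)² = 567² = 321489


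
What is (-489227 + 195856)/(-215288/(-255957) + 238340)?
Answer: -75090361047/61005006668 ≈ -1.2309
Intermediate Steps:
(-489227 + 195856)/(-215288/(-255957) + 238340) = -293371/(-215288*(-1/255957) + 238340) = -293371/(215288/255957 + 238340) = -293371/61005006668/255957 = -293371*255957/61005006668 = -75090361047/61005006668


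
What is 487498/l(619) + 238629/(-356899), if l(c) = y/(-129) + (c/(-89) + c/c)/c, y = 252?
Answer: -206081237843357956/829867622083 ≈ -2.4833e+5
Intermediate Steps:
l(c) = -84/43 + (1 - c/89)/c (l(c) = 252/(-129) + (c/(-89) + c/c)/c = 252*(-1/129) + (c*(-1/89) + 1)/c = -84/43 + (-c/89 + 1)/c = -84/43 + (1 - c/89)/c)
487498/l(619) + 238629/(-356899) = 487498/(-7519/3827 + 1/619) + 238629/(-356899) = 487498/(-7519/3827 + 1/619) + 238629*(-1/356899) = 487498/(-4650434/2368913) - 238629/356899 = 487498*(-2368913/4650434) - 238629/356899 = -577420174837/2325217 - 238629/356899 = -206081237843357956/829867622083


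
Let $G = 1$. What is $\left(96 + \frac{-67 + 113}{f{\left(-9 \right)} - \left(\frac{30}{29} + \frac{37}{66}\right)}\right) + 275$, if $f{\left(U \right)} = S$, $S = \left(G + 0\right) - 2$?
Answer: $\frac{1754713}{4967} \approx 353.27$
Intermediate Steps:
$S = -1$ ($S = \left(1 + 0\right) - 2 = 1 - 2 = -1$)
$f{\left(U \right)} = -1$
$\left(96 + \frac{-67 + 113}{f{\left(-9 \right)} - \left(\frac{30}{29} + \frac{37}{66}\right)}\right) + 275 = \left(96 + \frac{-67 + 113}{-1 - \left(\frac{30}{29} + \frac{37}{66}\right)}\right) + 275 = \left(96 + \frac{46}{-1 - \frac{3053}{1914}}\right) + 275 = \left(96 + \frac{46}{- \frac{4967}{1914}}\right) + 275 = \left(96 + 46 \left(- \frac{1914}{4967}\right)\right) + 275 = \left(96 - \frac{88044}{4967}\right) + 275 = \frac{388788}{4967} + 275 = \frac{1754713}{4967}$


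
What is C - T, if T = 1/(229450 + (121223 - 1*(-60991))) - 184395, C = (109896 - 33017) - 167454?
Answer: 38622316479/411664 ≈ 93820.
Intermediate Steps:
C = -90575 (C = 76879 - 167454 = -90575)
T = -75908783279/411664 (T = 1/(229450 + (121223 + 60991)) - 184395 = 1/(229450 + 182214) - 184395 = 1/411664 - 184395 = -75908783279/411664 ≈ -1.8440e+5)
C - T = -90575 - 1*(-75908783279/411664) = -90575 + 75908783279/411664 = 38622316479/411664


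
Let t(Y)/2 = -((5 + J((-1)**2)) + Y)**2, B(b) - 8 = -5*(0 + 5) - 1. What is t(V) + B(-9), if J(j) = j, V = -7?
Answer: -20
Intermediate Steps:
B(b) = -18 (B(b) = 8 + (-5*(0 + 5) - 1) = 8 + (-5*5 - 1) = 8 + (-25 - 1) = 8 - 26 = -18)
t(Y) = -2*(6 + Y)**2 (t(Y) = 2*(-((5 + (-1)**2) + Y)**2) = 2*(-((5 + 1) + Y)**2) = 2*(-(6 + Y)**2) = -2*(6 + Y)**2)
t(V) + B(-9) = -2*(6 - 7)**2 - 18 = -2*(-1)**2 - 18 = -2*1 - 18 = -2 - 18 = -20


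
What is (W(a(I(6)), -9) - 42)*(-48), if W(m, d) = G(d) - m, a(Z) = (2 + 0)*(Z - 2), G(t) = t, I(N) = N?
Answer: 2832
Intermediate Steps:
a(Z) = -4 + 2*Z (a(Z) = 2*(-2 + Z) = -4 + 2*Z)
W(m, d) = d - m
(W(a(I(6)), -9) - 42)*(-48) = ((-9 - (-4 + 2*6)) - 42)*(-48) = ((-9 - (-4 + 12)) - 42)*(-48) = ((-9 - 1*8) - 42)*(-48) = ((-9 - 8) - 42)*(-48) = (-17 - 42)*(-48) = -59*(-48) = 2832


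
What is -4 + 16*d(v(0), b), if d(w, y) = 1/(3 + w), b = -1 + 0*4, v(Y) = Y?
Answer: 4/3 ≈ 1.3333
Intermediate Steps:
b = -1 (b = -1 + 0 = -1)
-4 + 16*d(v(0), b) = -4 + 16/(3 + 0) = -4 + 16/3 = 4/3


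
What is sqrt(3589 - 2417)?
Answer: 2*sqrt(293) ≈ 34.234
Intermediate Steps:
sqrt(3589 - 2417) = sqrt(1172) = 2*sqrt(293)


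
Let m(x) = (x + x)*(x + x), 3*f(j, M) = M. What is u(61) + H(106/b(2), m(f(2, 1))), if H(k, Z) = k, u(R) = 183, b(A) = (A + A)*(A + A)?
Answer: 1517/8 ≈ 189.63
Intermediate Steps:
b(A) = 4*A² (b(A) = (2*A)*(2*A) = 4*A²)
f(j, M) = M/3
m(x) = 4*x² (m(x) = (2*x)*(2*x) = 4*x²)
u(61) + H(106/b(2), m(f(2, 1))) = 183 + 106/((4*2²)) = 183 + 106/((4*4)) = 183 + 106/16 = 183 + 106*(1/16) = 183 + 53/8 = 1517/8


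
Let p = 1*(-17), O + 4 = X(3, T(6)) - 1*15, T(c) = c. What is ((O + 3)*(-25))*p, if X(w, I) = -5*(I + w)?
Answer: -25925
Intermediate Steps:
X(w, I) = -5*I - 5*w
O = -64 (O = -4 + ((-5*6 - 5*3) - 1*15) = -4 + ((-30 - 15) - 15) = -4 + (-45 - 15) = -4 - 60 = -64)
p = -17
((O + 3)*(-25))*p = ((-64 + 3)*(-25))*(-17) = -61*(-25)*(-17) = 1525*(-17) = -25925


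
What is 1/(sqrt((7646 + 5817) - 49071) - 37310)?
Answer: -18655/696035854 - I*sqrt(8902)/696035854 ≈ -2.6802e-5 - 1.3555e-7*I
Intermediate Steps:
1/(sqrt((7646 + 5817) - 49071) - 37310) = 1/(sqrt(13463 - 49071) - 37310) = 1/(sqrt(-35608) - 37310) = 1/(2*I*sqrt(8902) - 37310) = 1/(-37310 + 2*I*sqrt(8902))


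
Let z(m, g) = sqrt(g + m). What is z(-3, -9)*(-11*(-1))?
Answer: 22*I*sqrt(3) ≈ 38.105*I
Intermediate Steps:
z(-3, -9)*(-11*(-1)) = sqrt(-9 - 3)*(-11*(-1)) = sqrt(-12)*11 = (2*I*sqrt(3))*11 = 22*I*sqrt(3)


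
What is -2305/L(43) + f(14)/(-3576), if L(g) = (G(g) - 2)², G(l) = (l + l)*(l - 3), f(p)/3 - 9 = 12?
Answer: -62741071/3522313512 ≈ -0.017812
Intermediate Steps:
f(p) = 63 (f(p) = 27 + 3*12 = 27 + 36 = 63)
G(l) = 2*l*(-3 + l) (G(l) = (2*l)*(-3 + l) = 2*l*(-3 + l))
L(g) = (-2 + 2*g*(-3 + g))² (L(g) = (2*g*(-3 + g) - 2)² = (-2 + 2*g*(-3 + g))²)
-2305/L(43) + f(14)/(-3576) = -2305*1/(4*(-1 + 43*(-3 + 43))²) + 63/(-3576) = -2305*1/(4*(-1 + 43*40)²) + 63*(-1/3576) = -2305*1/(4*(-1 + 1720)²) - 21/1192 = -2305/(4*1719²) - 21/1192 = -2305/(4*2954961) - 21/1192 = -2305/11819844 - 21/1192 = -62741071/3522313512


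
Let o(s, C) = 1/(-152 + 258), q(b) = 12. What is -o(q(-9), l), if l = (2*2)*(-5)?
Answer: -1/106 ≈ -0.0094340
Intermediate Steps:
l = -20 (l = 4*(-5) = -20)
o(s, C) = 1/106
-o(q(-9), l) = -1*1/106 = -1/106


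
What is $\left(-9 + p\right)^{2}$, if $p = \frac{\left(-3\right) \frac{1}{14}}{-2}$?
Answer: $\frac{62001}{784} \approx 79.083$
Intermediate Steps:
$p = \frac{3}{28}$ ($p = \left(-3\right) \frac{1}{14} \left(- \frac{1}{2}\right) = \left(- \frac{3}{14}\right) \left(- \frac{1}{2}\right) = \frac{3}{28} \approx 0.10714$)
$\left(-9 + p\right)^{2} = \left(-9 + \frac{3}{28}\right)^{2} = \left(- \frac{249}{28}\right)^{2} = \frac{62001}{784}$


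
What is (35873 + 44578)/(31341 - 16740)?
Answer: 26817/4867 ≈ 5.5100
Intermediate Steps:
(35873 + 44578)/(31341 - 16740) = 80451/14601 = 80451*(1/14601) = 26817/4867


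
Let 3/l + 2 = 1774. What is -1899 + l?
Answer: -3365025/1772 ≈ -1899.0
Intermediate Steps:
l = 3/1772 (l = 3/(-2 + 1774) = 3/1772 ≈ 0.0016930)
-1899 + l = -1899 + 3/1772 = -3365025/1772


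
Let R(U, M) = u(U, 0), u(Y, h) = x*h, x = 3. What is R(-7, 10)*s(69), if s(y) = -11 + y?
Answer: 0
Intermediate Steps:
u(Y, h) = 3*h
R(U, M) = 0 (R(U, M) = 3*0 = 0)
R(-7, 10)*s(69) = 0*(-11 + 69) = 0*58 = 0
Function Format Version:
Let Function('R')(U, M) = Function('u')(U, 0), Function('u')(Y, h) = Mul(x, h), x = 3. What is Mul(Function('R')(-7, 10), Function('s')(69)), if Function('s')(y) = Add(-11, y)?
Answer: 0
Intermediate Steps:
Function('u')(Y, h) = Mul(3, h)
Function('R')(U, M) = 0 (Function('R')(U, M) = Mul(3, 0) = 0)
Mul(Function('R')(-7, 10), Function('s')(69)) = Mul(0, Add(-11, 69)) = Mul(0, 58) = 0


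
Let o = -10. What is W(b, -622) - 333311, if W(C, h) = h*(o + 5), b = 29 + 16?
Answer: -330201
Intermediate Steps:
b = 45
W(C, h) = -5*h (W(C, h) = h*(-10 + 5) = h*(-5) = -5*h)
W(b, -622) - 333311 = -5*(-622) - 333311 = 3110 - 333311 = -330201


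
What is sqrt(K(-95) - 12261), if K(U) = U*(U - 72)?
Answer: 2*sqrt(901) ≈ 60.033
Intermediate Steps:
K(U) = U*(-72 + U)
sqrt(K(-95) - 12261) = sqrt(-95*(-72 - 95) - 12261) = sqrt(-95*(-167) - 12261) = sqrt(15865 - 12261) = sqrt(3604) = 2*sqrt(901)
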